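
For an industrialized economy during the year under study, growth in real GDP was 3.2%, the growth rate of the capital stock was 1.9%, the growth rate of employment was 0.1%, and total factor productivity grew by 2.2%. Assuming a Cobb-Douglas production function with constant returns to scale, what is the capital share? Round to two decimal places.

gY = gA + α·gK + (1−α)·gL, so gY − gA − gL = α(gK − gL).
3.2 − 2.2 − 0.1 = α × (1.9 − 0.1).
0.9 = 1.8 α, so α = 0.5.

α = 0.50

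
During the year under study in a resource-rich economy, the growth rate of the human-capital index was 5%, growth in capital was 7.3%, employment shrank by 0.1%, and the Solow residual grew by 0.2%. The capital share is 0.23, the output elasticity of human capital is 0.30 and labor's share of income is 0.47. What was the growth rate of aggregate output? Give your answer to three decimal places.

Labor's share = 1 − 0.23 − 0.3 = 0.47.
Capital: 0.23 × 7.3 = 1.679 pp.
The human-capital index: 0.3 × 5 = 1.5 pp.
Employment: 0.47 × (-0.1) = -0.047 pp.
Output growth = 0.2 + 3.132 = 3.332%.

Aggregate output grew 3.332%.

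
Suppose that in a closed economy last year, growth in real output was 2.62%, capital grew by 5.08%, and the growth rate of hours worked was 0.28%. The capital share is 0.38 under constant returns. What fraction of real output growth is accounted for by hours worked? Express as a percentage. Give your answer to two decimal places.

Labor's share = 1 − 0.38 = 0.62.
Hours worked contributed 0.62 × 0.28 = 0.1736 pp.
Share of growth = 0.1736 / 2.62 × 100 = 6.626%.

Hours worked accounted for 6.63% of growth.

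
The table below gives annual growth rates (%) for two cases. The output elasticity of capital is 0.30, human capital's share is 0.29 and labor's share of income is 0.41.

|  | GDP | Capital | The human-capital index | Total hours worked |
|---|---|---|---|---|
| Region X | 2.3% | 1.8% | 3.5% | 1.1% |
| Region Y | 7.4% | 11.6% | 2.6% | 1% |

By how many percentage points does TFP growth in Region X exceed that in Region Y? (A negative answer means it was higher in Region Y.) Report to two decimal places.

-2.46 percentage points

Labor's share = 1 − 0.3 − 0.29 = 0.41.
Region X: TFP = 2.3 − 0.54 − 1.015 − 0.451 = 0.294%.
Region Y: TFP = 7.4 − 3.48 − 0.754 − 0.41 = 2.756%.
Difference = 0.294 − (2.756) = -2.462 pp.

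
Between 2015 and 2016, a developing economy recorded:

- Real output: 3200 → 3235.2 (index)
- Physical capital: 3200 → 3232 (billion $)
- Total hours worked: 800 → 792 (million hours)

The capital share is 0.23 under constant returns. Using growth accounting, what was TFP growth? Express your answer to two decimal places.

Real output growth = (3235.2 − 3200) / 3200 = 1.1%.
Physical capital growth = (3232 − 3200) / 3200 = 1%.
Total hours worked growth = (792 − 800) / 800 = -1%.
Labor's share = 1 − 0.23 = 0.77.
Physical capital: 0.23 × 1 = 0.23 pp.
Total hours worked: 0.77 × (-1) = -0.77 pp.
TFP growth = 1.1 + 0.54 = 1.64%.

1.64%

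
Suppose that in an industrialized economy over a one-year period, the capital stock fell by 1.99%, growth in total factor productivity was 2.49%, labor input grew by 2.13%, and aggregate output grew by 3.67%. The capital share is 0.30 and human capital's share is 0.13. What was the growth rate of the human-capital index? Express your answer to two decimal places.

Labor's share = 1 − 0.3 − 0.13 = 0.57.
gY = gA + 0.3×(-1.99) + 0.57×2.13 + 0.13×g.
0.13×g = 3.67 − 2.49 − 0.6171 = 0.5629.
g = 0.5629 / 0.13 = 4.33%.

4.33%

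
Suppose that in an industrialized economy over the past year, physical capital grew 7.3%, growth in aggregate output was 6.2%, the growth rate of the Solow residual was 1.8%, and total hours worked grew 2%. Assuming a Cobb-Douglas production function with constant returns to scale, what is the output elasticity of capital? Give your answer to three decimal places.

0.453

gY = gA + α·gK + (1−α)·gL, so gY − gA − gL = α(gK − gL).
6.2 − 1.8 − 2 = α × (7.3 − 2).
2.4 = 5.3 α, so α = 0.45283.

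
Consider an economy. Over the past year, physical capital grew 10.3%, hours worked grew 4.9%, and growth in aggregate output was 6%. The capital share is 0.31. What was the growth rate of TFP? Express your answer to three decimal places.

-0.574%

Labor's share = 1 − 0.31 = 0.69.
Physical capital: 0.31 × 10.3 = 3.193 pp.
Hours worked: 0.69 × 4.9 = 3.381 pp.
TFP growth = 6 − 6.574 = -0.574%.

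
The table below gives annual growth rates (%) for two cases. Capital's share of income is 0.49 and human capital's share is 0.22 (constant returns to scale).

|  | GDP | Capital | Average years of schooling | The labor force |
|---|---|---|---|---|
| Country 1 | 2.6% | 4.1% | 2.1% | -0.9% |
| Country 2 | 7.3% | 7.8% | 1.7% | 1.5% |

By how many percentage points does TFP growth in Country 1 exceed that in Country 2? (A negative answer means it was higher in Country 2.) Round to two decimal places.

Labor's share = 1 − 0.49 − 0.22 = 0.29.
Country 1: TFP = 2.6 − 2.009 − 0.462 + 0.261 = 0.39%.
Country 2: TFP = 7.3 − 3.822 − 0.374 − 0.435 = 2.669%.
Difference = 0.39 − (2.669) = -2.279 pp.

-2.28 percentage points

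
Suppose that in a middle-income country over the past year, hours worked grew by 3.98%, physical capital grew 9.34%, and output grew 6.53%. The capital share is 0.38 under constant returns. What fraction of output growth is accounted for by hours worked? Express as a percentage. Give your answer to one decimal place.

37.8%

Labor's share = 1 − 0.38 = 0.62.
Hours worked contributed 0.62 × 3.98 = 2.4676 pp.
Share of growth = 2.4676 / 6.53 × 100 = 37.789%.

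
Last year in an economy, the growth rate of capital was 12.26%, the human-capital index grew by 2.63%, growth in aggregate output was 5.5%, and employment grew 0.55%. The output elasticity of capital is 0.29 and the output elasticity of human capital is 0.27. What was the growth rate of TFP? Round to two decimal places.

TFP growth was 0.99%.

Labor's share = 1 − 0.29 − 0.27 = 0.44.
Capital: 0.29 × 12.26 = 3.5554 pp.
The human-capital index: 0.27 × 2.63 = 0.7101 pp.
Employment: 0.44 × 0.55 = 0.242 pp.
TFP growth = 5.5 − 4.5075 = 0.9925%.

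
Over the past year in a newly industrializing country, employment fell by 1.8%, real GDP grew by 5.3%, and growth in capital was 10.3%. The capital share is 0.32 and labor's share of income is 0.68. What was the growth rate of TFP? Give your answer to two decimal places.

Labor's share = 1 − 0.32 = 0.68.
Capital: 0.32 × 10.3 = 3.296 pp.
Employment: 0.68 × (-1.8) = -1.224 pp.
TFP growth = 5.3 − 2.072 = 3.228%.

3.23%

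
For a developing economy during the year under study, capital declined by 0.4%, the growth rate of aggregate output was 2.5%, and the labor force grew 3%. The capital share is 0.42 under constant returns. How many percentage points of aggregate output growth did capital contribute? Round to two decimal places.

-0.17

Contribution = share × growth = 0.42 × (-0.4) = -0.168 pp.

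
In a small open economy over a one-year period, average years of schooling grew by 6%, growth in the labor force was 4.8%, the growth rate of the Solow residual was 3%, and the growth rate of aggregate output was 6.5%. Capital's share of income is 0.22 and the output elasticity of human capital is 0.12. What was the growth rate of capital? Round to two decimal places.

Labor's share = 1 − 0.22 − 0.12 = 0.66.
gY = gA + 0.12×6 + 0.66×4.8 + 0.22×g.
0.22×g = 6.5 − 3 − 3.888 = -0.388.
g = -0.388 / 0.22 = -1.7636%.

-1.76%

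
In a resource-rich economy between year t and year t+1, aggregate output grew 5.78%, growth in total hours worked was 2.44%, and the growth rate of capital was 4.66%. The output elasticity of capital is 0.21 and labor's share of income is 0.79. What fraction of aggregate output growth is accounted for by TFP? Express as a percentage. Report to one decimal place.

49.7%

Labor's share = 1 − 0.21 = 0.79.
Capital: 0.21 × 4.66 = 0.9786 pp.
Total hours worked: 0.79 × 2.44 = 1.9276 pp.
TFP growth = 5.78 − 2.9062 = 2.8738%.
TFP share of growth = 2.8738 / 5.78 × 100 = 49.72%.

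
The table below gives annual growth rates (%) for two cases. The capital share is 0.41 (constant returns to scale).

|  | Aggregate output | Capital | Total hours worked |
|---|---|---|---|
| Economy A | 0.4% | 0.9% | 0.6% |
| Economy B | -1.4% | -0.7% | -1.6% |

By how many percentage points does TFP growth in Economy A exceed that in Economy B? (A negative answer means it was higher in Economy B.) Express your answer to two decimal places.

Labor's share = 1 − 0.41 = 0.59.
Economy A: TFP = 0.4 − 0.369 − 0.354 = -0.323%.
Economy B: TFP = -1.4 + 0.287 + 0.944 = -0.169%.
Difference = -0.323 − (-0.169) = -0.154 pp.

-0.15 percentage points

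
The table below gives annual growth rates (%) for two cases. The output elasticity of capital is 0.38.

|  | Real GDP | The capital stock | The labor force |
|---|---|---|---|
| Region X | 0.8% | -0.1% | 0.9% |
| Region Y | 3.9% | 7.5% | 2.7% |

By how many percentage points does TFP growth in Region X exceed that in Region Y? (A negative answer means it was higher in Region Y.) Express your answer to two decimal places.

Labor's share = 1 − 0.38 = 0.62.
Region X: TFP = 0.8 + 0.038 − 0.558 = 0.28%.
Region Y: TFP = 3.9 − 2.85 − 1.674 = -0.624%.
Difference = 0.28 − (-0.624) = 0.904 pp.

0.90 percentage points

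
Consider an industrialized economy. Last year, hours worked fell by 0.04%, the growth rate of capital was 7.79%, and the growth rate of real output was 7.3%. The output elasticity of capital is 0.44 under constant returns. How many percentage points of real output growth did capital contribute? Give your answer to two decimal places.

Contribution = share × growth = 0.44 × 7.79 = 3.4276 pp.

3.43 pp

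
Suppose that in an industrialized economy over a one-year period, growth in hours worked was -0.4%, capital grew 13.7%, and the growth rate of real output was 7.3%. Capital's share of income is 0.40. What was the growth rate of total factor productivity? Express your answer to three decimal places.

2.060%

Labor's share = 1 − 0.4 = 0.6.
Capital: 0.4 × 13.7 = 5.48 pp.
Hours worked: 0.6 × (-0.4) = -0.24 pp.
TFP growth = 7.3 − 5.24 = 2.06%.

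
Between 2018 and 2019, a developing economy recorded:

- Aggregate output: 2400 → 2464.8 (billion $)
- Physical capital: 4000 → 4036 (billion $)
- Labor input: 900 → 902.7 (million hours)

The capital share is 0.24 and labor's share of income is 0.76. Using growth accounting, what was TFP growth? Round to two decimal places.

TFP grew 2.26%.

Aggregate output growth = (2464.8 − 2400) / 2400 = 2.7%.
Physical capital growth = (4036 − 4000) / 4000 = 0.9%.
Labor input growth = (902.7 − 900) / 900 = 0.3%.
Labor's share = 1 − 0.24 = 0.76.
Physical capital: 0.24 × 0.9 = 0.216 pp.
Labor input: 0.76 × 0.3 = 0.228 pp.
TFP growth = 2.7 − 0.444 = 2.256%.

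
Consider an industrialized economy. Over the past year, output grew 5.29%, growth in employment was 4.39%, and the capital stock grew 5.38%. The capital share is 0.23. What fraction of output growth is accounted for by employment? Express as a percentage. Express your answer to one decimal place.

Employment accounted for 63.9% of growth.

Labor's share = 1 − 0.23 = 0.77.
Employment contributed 0.77 × 4.39 = 3.3803 pp.
Share of growth = 3.3803 / 5.29 × 100 = 63.9%.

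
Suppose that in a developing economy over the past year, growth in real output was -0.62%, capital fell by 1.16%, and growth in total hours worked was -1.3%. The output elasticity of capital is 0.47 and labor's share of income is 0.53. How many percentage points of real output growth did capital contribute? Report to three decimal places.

Contribution = share × growth = 0.47 × (-1.16) = -0.5452 pp.

-0.545 pp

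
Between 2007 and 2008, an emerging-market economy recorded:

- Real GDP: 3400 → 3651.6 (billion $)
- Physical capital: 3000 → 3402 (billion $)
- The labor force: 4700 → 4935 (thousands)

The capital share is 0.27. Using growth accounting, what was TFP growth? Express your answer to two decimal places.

TFP growth was 0.13%.

Real GDP growth = (3651.6 − 3400) / 3400 = 7.4%.
Physical capital growth = (3402 − 3000) / 3000 = 13.4%.
The labor force growth = (4935 − 4700) / 4700 = 5%.
Labor's share = 1 − 0.27 = 0.73.
Physical capital: 0.27 × 13.4 = 3.618 pp.
The labor force: 0.73 × 5 = 3.65 pp.
TFP growth = 7.4 − 7.268 = 0.132%.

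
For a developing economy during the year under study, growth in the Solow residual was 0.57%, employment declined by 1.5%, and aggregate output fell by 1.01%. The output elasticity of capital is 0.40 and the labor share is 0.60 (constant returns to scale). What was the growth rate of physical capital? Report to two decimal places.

-1.70%

Labor's share = 1 − 0.4 = 0.6.
gY = gA + 0.6×(-1.5) + 0.4×g.
0.4×g = -1.01 − 0.57 + 0.9 = -0.68.
g = -0.68 / 0.4 = -1.7%.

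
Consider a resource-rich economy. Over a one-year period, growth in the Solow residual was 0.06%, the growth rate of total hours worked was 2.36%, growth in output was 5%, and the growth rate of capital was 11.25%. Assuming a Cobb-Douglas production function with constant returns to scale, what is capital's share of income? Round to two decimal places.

gY = gA + α·gK + (1−α)·gL, so gY − gA − gL = α(gK − gL).
5 − 0.06 − 2.36 = α × (11.25 − 2.36).
2.58 = 8.89 α, so α = 0.2902.

α = 0.29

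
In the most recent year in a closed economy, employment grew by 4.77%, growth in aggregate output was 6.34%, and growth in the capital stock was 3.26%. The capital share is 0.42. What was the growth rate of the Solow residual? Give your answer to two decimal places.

Labor's share = 1 − 0.42 = 0.58.
The capital stock: 0.42 × 3.26 = 1.3692 pp.
Employment: 0.58 × 4.77 = 2.7666 pp.
TFP growth = 6.34 − 4.1358 = 2.2042%.

2.20%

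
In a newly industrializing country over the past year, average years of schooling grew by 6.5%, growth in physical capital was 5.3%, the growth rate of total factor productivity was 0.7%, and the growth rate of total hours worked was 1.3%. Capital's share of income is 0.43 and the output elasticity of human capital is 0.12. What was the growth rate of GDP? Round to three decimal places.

Labor's share = 1 − 0.43 − 0.12 = 0.45.
Physical capital: 0.43 × 5.3 = 2.279 pp.
Average years of schooling: 0.12 × 6.5 = 0.78 pp.
Total hours worked: 0.45 × 1.3 = 0.585 pp.
Output growth = 0.7 + 3.644 = 4.344%.

GDP growth was 4.344%.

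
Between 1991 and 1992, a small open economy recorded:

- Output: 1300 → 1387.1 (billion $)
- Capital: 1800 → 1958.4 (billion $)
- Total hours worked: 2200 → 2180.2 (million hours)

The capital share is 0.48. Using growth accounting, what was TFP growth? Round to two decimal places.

Output growth = (1387.1 − 1300) / 1300 = 6.7%.
Capital growth = (1958.4 − 1800) / 1800 = 8.8%.
Total hours worked growth = (2180.2 − 2200) / 2200 = -0.9%.
Labor's share = 1 − 0.48 = 0.52.
Capital: 0.48 × 8.8 = 4.224 pp.
Total hours worked: 0.52 × (-0.9) = -0.468 pp.
TFP growth = 6.7 − 3.756 = 2.944%.

2.94%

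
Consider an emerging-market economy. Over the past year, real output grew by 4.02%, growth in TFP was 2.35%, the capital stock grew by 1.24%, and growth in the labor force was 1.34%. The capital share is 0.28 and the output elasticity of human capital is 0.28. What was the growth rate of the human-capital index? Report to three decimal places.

Labor's share = 1 − 0.28 − 0.28 = 0.44.
gY = gA + 0.28×1.24 + 0.44×1.34 + 0.28×g.
0.28×g = 4.02 − 2.35 − 0.9368 = 0.7332.
g = 0.7332 / 0.28 = 2.61857%.

The human-capital index growth was 2.619%.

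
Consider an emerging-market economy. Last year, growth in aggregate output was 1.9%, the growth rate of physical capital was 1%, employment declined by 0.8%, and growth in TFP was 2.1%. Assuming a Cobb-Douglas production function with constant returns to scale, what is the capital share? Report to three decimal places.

gY = gA + α·gK + (1−α)·gL, so gY − gA − gL = α(gK − gL).
1.9 − 2.1 + 0.8 = α × (1 − (-0.8)).
0.6 = 1.8 α, so α = 0.33333.

0.333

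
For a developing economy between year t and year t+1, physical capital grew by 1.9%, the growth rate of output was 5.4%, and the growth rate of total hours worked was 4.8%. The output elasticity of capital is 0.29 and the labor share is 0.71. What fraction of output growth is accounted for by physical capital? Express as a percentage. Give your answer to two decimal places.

Physical capital contributed 0.29 × 1.9 = 0.551 pp.
Share of growth = 0.551 / 5.4 × 100 = 10.2037%.

Physical capital accounted for 10.20% of growth.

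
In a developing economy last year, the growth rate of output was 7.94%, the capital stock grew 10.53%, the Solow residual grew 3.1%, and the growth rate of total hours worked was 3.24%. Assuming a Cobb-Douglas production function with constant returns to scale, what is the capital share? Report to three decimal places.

gY = gA + α·gK + (1−α)·gL, so gY − gA − gL = α(gK − gL).
7.94 − 3.1 − 3.24 = α × (10.53 − 3.24).
1.6 = 7.29 α, so α = 0.21948.

The capital share is 0.219.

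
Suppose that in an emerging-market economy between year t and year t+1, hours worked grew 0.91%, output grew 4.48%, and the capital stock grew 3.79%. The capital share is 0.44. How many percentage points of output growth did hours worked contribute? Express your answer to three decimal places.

0.510 percentage points

Labor's share = 1 − 0.44 = 0.56.
Contribution = share × growth = 0.56 × 0.91 = 0.5096 pp.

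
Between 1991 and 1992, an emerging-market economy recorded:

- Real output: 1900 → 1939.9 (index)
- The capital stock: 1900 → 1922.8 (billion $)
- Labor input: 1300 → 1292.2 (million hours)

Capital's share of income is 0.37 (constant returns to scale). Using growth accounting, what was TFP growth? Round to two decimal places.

2.03%

Real output growth = (1939.9 − 1900) / 1900 = 2.1%.
The capital stock growth = (1922.8 − 1900) / 1900 = 1.2%.
Labor input growth = (1292.2 − 1300) / 1300 = -0.6%.
Labor's share = 1 − 0.37 = 0.63.
The capital stock: 0.37 × 1.2 = 0.444 pp.
Labor input: 0.63 × (-0.6) = -0.378 pp.
TFP growth = 2.1 − 0.066 = 2.034%.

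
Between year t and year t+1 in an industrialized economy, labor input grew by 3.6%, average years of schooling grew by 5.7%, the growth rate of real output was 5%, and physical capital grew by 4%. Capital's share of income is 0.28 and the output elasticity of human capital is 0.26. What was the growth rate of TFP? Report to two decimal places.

Labor's share = 1 − 0.28 − 0.26 = 0.46.
Physical capital: 0.28 × 4 = 1.12 pp.
Average years of schooling: 0.26 × 5.7 = 1.482 pp.
Labor input: 0.46 × 3.6 = 1.656 pp.
TFP growth = 5 − 4.258 = 0.742%.

TFP grew 0.74%.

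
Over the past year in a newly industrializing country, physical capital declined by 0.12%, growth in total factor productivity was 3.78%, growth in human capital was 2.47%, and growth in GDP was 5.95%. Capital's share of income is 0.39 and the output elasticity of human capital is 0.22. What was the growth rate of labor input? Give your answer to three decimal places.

Labor input grew 4.291%.

Labor's share = 1 − 0.39 − 0.22 = 0.39.
gY = gA + 0.39×(-0.12) + 0.22×2.47 + 0.39×g.
0.39×g = 5.95 − 3.78 − 0.4966 = 1.6734.
g = 1.6734 / 0.39 = 4.29077%.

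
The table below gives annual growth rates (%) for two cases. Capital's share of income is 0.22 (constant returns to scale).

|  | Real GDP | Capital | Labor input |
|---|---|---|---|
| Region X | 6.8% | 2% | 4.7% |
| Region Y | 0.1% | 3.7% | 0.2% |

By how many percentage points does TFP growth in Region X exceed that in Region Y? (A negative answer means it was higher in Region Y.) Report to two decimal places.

3.56 percentage points

Labor's share = 1 − 0.22 = 0.78.
Region X: TFP = 6.8 − 0.44 − 3.666 = 2.694%.
Region Y: TFP = 0.1 − 0.814 − 0.156 = -0.87%.
Difference = 2.694 − (-0.87) = 3.564 pp.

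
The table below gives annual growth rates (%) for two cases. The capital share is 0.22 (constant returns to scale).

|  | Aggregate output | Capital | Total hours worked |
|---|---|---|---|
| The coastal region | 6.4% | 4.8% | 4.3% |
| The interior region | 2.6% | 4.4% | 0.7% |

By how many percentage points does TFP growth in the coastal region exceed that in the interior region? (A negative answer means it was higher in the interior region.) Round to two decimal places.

Labor's share = 1 − 0.22 = 0.78.
The coastal region: TFP = 6.4 − 1.056 − 3.354 = 1.99%.
The interior region: TFP = 2.6 − 0.968 − 0.546 = 1.086%.
Difference = 1.99 − (1.086) = 0.904 pp.

0.90 percentage points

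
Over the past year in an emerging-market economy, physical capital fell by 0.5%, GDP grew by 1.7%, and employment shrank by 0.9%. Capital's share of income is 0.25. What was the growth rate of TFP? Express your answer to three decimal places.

Labor's share = 1 − 0.25 = 0.75.
Physical capital: 0.25 × (-0.5) = -0.125 pp.
Employment: 0.75 × (-0.9) = -0.675 pp.
TFP growth = 1.7 + 0.8 = 2.5%.

2.500%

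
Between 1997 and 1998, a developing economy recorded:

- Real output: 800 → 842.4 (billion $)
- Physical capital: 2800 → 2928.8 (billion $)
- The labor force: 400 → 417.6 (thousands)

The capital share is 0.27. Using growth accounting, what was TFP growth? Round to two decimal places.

0.85%

Real output growth = (842.4 − 800) / 800 = 5.3%.
Physical capital growth = (2928.8 − 2800) / 2800 = 4.6%.
The labor force growth = (417.6 − 400) / 400 = 4.4%.
Labor's share = 1 − 0.27 = 0.73.
Physical capital: 0.27 × 4.6 = 1.242 pp.
The labor force: 0.73 × 4.4 = 3.212 pp.
TFP growth = 5.3 − 4.454 = 0.846%.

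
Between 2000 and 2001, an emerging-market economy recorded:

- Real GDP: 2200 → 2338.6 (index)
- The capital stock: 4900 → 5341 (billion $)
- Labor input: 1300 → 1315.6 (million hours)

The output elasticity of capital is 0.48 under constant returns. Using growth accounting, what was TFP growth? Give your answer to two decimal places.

Real GDP growth = (2338.6 − 2200) / 2200 = 6.3%.
The capital stock growth = (5341 − 4900) / 4900 = 9%.
Labor input growth = (1315.6 − 1300) / 1300 = 1.2%.
Labor's share = 1 − 0.48 = 0.52.
The capital stock: 0.48 × 9 = 4.32 pp.
Labor input: 0.52 × 1.2 = 0.624 pp.
TFP growth = 6.3 − 4.944 = 1.356%.

1.36%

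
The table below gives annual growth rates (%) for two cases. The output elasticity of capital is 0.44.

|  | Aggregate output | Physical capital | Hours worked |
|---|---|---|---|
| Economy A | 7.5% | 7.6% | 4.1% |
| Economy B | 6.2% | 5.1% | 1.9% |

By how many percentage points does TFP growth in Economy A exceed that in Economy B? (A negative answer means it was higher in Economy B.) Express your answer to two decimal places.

Labor's share = 1 − 0.44 = 0.56.
Economy A: TFP = 7.5 − 3.344 − 2.296 = 1.86%.
Economy B: TFP = 6.2 − 2.244 − 1.064 = 2.892%.
Difference = 1.86 − (2.892) = -1.032 pp.

-1.03 percentage points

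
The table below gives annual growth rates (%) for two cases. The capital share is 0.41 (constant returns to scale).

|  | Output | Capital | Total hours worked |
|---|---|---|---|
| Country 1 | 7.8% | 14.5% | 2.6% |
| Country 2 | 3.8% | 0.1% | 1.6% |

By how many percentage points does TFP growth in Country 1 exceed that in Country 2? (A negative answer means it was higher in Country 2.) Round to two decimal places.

-2.49 percentage points

Labor's share = 1 − 0.41 = 0.59.
Country 1: TFP = 7.8 − 5.945 − 1.534 = 0.321%.
Country 2: TFP = 3.8 − 0.041 − 0.944 = 2.815%.
Difference = 0.321 − (2.815) = -2.494 pp.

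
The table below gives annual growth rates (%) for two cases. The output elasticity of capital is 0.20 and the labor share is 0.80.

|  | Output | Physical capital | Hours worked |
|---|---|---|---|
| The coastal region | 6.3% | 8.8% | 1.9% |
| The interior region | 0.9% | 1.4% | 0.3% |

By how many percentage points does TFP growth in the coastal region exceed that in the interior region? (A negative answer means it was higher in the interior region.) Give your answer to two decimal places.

Labor's share = 1 − 0.2 = 0.8.
The coastal region: TFP = 6.3 − 1.76 − 1.52 = 3.02%.
The interior region: TFP = 0.9 − 0.28 − 0.24 = 0.38%.
Difference = 3.02 − (0.38) = 2.64 pp.

2.64 percentage points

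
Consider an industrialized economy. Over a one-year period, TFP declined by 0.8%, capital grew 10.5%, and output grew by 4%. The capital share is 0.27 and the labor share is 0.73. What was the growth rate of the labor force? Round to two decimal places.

The labor force grew 2.69%.

Labor's share = 1 − 0.27 = 0.73.
gY = gA + 0.27×10.5 + 0.73×g.
0.73×g = 4 + 0.8 − 2.835 = 1.965.
g = 1.965 / 0.73 = 2.6918%.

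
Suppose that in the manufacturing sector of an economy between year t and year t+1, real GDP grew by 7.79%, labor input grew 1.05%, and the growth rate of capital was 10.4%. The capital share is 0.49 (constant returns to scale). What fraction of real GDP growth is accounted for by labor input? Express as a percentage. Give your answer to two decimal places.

Labor's share = 1 − 0.49 = 0.51.
Labor input contributed 0.51 × 1.05 = 0.5355 pp.
Share of growth = 0.5355 / 7.79 × 100 = 6.8742%.

6.87%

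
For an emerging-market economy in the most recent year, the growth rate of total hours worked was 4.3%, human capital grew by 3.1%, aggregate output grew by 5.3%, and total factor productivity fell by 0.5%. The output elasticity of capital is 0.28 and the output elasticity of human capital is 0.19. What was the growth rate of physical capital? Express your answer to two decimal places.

Labor's share = 1 − 0.28 − 0.19 = 0.53.
gY = gA + 0.19×3.1 + 0.53×4.3 + 0.28×g.
0.28×g = 5.3 + 0.5 − 2.868 = 2.932.
g = 2.932 / 0.28 = 10.4714%.

10.47%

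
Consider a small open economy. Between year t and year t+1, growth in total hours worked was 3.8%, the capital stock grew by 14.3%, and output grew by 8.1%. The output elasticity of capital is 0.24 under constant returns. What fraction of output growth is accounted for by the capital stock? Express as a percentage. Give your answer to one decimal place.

The capital stock accounted for 42.4% of growth.

The capital stock contributed 0.24 × 14.3 = 3.432 pp.
Share of growth = 3.432 / 8.1 × 100 = 42.37%.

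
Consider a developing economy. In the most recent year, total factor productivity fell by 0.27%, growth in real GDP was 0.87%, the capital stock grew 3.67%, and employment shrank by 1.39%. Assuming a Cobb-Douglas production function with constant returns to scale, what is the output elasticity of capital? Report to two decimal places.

The output elasticity of capital is 0.50.

gY = gA + α·gK + (1−α)·gL, so gY − gA − gL = α(gK − gL).
0.87 + 0.27 + 1.39 = α × (3.67 − (-1.39)).
2.53 = 5.06 α, so α = 0.5.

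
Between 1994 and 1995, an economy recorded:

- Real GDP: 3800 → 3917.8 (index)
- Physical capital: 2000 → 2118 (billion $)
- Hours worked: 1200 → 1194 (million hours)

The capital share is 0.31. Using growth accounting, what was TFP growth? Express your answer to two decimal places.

TFP growth was 1.62%.

Real GDP growth = (3917.8 − 3800) / 3800 = 3.1%.
Physical capital growth = (2118 − 2000) / 2000 = 5.9%.
Hours worked growth = (1194 − 1200) / 1200 = -0.5%.
Labor's share = 1 − 0.31 = 0.69.
Physical capital: 0.31 × 5.9 = 1.829 pp.
Hours worked: 0.69 × (-0.5) = -0.345 pp.
TFP growth = 3.1 − 1.484 = 1.616%.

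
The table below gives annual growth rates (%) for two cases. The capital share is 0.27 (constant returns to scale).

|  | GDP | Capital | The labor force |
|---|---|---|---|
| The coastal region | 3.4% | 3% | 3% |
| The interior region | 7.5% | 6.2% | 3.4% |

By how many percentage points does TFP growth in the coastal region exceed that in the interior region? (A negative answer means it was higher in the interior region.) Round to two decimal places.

-2.94 percentage points

Labor's share = 1 − 0.27 = 0.73.
The coastal region: TFP = 3.4 − 0.81 − 2.19 = 0.4%.
The interior region: TFP = 7.5 − 1.674 − 2.482 = 3.344%.
Difference = 0.4 − (3.344) = -2.944 pp.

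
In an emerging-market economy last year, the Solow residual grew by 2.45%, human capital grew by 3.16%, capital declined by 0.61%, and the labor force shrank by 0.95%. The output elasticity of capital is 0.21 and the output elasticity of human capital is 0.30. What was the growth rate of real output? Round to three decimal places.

Labor's share = 1 − 0.21 − 0.3 = 0.49.
Capital: 0.21 × (-0.61) = -0.1281 pp.
Human capital: 0.3 × 3.16 = 0.948 pp.
The labor force: 0.49 × (-0.95) = -0.4655 pp.
Output growth = 2.45 + 0.3544 = 2.8044%.

2.804%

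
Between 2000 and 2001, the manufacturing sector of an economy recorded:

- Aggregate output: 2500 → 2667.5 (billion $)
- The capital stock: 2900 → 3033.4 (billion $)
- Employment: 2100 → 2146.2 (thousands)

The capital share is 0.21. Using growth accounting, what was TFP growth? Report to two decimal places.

TFP grew 4.00%.

Aggregate output growth = (2667.5 − 2500) / 2500 = 6.7%.
The capital stock growth = (3033.4 − 2900) / 2900 = 4.6%.
Employment growth = (2146.2 − 2100) / 2100 = 2.2%.
Labor's share = 1 − 0.21 = 0.79.
The capital stock: 0.21 × 4.6 = 0.966 pp.
Employment: 0.79 × 2.2 = 1.738 pp.
TFP growth = 6.7 − 2.704 = 3.996%.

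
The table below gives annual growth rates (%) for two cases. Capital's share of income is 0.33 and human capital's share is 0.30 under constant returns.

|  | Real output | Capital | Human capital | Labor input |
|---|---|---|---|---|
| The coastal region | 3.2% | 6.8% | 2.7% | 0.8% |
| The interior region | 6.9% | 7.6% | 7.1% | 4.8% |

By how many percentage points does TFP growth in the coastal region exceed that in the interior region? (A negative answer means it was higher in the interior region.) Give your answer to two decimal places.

Labor's share = 1 − 0.33 − 0.3 = 0.37.
The coastal region: TFP = 3.2 − 2.244 − 0.81 − 0.296 = -0.15%.
The interior region: TFP = 6.9 − 2.508 − 2.13 − 1.776 = 0.486%.
Difference = -0.15 − (0.486) = -0.636 pp.

-0.64 percentage points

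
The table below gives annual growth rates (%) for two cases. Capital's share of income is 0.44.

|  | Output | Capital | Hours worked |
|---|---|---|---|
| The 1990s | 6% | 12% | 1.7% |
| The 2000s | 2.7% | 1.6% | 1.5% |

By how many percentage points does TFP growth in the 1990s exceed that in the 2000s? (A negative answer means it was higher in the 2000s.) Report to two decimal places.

-1.39 percentage points

Labor's share = 1 − 0.44 = 0.56.
The 1990s: TFP = 6 − 5.28 − 0.952 = -0.232%.
The 2000s: TFP = 2.7 − 0.704 − 0.84 = 1.156%.
Difference = -0.232 − (1.156) = -1.388 pp.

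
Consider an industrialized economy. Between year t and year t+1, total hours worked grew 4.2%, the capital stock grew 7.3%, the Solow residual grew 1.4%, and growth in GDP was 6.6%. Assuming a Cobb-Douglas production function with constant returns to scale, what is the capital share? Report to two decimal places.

α = 0.32

gY = gA + α·gK + (1−α)·gL, so gY − gA − gL = α(gK − gL).
6.6 − 1.4 − 4.2 = α × (7.3 − 4.2).
1 = 3.1 α, so α = 0.3226.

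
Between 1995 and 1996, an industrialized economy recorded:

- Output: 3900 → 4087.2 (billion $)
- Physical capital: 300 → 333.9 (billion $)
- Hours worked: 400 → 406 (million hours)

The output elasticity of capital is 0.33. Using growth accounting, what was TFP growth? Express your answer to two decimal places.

Output growth = (4087.2 − 3900) / 3900 = 4.8%.
Physical capital growth = (333.9 − 300) / 300 = 11.3%.
Hours worked growth = (406 − 400) / 400 = 1.5%.
Labor's share = 1 − 0.33 = 0.67.
Physical capital: 0.33 × 11.3 = 3.729 pp.
Hours worked: 0.67 × 1.5 = 1.005 pp.
TFP growth = 4.8 − 4.734 = 0.066%.

TFP growth was 0.07%.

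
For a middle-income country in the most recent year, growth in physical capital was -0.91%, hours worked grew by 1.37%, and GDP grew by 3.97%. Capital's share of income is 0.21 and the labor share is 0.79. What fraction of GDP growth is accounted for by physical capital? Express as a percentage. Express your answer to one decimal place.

Physical capital contributed 0.21 × (-0.91) = -0.1911 pp.
Share of growth = -0.1911 / 3.97 × 100 = -4.814%.

-4.8%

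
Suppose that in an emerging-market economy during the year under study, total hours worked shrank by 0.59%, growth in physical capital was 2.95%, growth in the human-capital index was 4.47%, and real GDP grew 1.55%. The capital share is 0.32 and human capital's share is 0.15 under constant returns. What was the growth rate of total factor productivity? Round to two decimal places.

0.25%

Labor's share = 1 − 0.32 − 0.15 = 0.53.
Physical capital: 0.32 × 2.95 = 0.944 pp.
The human-capital index: 0.15 × 4.47 = 0.6705 pp.
Total hours worked: 0.53 × (-0.59) = -0.3127 pp.
TFP growth = 1.55 − 1.3018 = 0.2482%.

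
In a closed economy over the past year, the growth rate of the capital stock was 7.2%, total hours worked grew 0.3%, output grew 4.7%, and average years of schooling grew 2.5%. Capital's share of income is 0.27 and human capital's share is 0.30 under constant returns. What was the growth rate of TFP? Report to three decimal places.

Labor's share = 1 − 0.27 − 0.3 = 0.43.
The capital stock: 0.27 × 7.2 = 1.944 pp.
Average years of schooling: 0.3 × 2.5 = 0.75 pp.
Total hours worked: 0.43 × 0.3 = 0.129 pp.
TFP growth = 4.7 − 2.823 = 1.877%.

TFP growth was 1.877%.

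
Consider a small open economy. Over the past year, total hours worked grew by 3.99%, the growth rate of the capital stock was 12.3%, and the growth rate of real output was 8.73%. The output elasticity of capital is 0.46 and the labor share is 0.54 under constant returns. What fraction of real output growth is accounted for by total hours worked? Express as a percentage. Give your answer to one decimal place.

Total hours worked accounted for 24.7% of growth.

Labor's share = 1 − 0.46 = 0.54.
Total hours worked contributed 0.54 × 3.99 = 2.1546 pp.
Share of growth = 2.1546 / 8.73 × 100 = 24.68%.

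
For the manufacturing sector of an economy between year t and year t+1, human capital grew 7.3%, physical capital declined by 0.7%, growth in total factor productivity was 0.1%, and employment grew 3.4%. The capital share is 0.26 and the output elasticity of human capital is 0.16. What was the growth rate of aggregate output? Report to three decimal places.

3.058%

Labor's share = 1 − 0.26 − 0.16 = 0.58.
Physical capital: 0.26 × (-0.7) = -0.182 pp.
Human capital: 0.16 × 7.3 = 1.168 pp.
Employment: 0.58 × 3.4 = 1.972 pp.
Output growth = 0.1 + 2.958 = 3.058%.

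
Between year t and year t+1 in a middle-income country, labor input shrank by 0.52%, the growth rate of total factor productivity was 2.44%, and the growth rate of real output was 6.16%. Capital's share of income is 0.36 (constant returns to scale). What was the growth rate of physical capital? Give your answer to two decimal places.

Labor's share = 1 − 0.36 = 0.64.
gY = gA + 0.64×(-0.52) + 0.36×g.
0.36×g = 6.16 − 2.44 + 0.3328 = 4.0528.
g = 4.0528 / 0.36 = 11.2578%.

11.26%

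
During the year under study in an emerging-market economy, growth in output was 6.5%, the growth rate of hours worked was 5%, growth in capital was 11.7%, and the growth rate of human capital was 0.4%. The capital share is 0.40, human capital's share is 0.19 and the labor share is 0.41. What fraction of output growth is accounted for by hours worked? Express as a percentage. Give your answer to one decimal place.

Hours worked accounted for 31.5% of growth.

Labor's share = 1 − 0.4 − 0.19 = 0.41.
Hours worked contributed 0.41 × 5 = 2.05 pp.
Share of growth = 2.05 / 6.5 × 100 = 31.538%.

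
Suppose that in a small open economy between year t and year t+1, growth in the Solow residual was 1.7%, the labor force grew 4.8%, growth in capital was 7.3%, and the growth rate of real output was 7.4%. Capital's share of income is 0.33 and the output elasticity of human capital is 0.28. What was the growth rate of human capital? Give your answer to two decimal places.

Human capital growth was 5.07%.

Labor's share = 1 − 0.33 − 0.28 = 0.39.
gY = gA + 0.33×7.3 + 0.39×4.8 + 0.28×g.
0.28×g = 7.4 − 1.7 − 4.281 = 1.419.
g = 1.419 / 0.28 = 5.0679%.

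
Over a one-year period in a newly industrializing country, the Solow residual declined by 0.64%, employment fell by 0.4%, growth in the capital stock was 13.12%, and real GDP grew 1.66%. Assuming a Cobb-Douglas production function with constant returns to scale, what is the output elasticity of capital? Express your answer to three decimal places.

α = 0.200

gY = gA + α·gK + (1−α)·gL, so gY − gA − gL = α(gK − gL).
1.66 + 0.64 + 0.4 = α × (13.12 − (-0.4)).
2.7 = 13.52 α, so α = 0.1997.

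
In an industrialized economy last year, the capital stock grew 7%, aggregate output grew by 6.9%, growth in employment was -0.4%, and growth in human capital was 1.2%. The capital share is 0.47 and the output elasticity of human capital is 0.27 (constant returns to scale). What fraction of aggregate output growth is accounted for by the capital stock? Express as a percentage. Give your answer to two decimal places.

47.68%

The capital stock contributed 0.47 × 7 = 3.29 pp.
Share of growth = 3.29 / 6.9 × 100 = 47.6812%.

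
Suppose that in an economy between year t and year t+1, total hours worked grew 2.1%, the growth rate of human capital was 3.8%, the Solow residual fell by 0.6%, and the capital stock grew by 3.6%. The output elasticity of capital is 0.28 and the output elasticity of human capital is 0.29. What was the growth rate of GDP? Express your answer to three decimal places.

Labor's share = 1 − 0.28 − 0.29 = 0.43.
The capital stock: 0.28 × 3.6 = 1.008 pp.
Human capital: 0.29 × 3.8 = 1.102 pp.
Total hours worked: 0.43 × 2.1 = 0.903 pp.
Output growth = -0.6 + 3.013 = 2.413%.

2.413%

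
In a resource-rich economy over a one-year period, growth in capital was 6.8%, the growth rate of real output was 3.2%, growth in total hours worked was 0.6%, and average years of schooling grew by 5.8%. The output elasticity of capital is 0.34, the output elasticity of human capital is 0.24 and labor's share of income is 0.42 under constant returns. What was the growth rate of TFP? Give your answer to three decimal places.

Labor's share = 1 − 0.34 − 0.24 = 0.42.
Capital: 0.34 × 6.8 = 2.312 pp.
Average years of schooling: 0.24 × 5.8 = 1.392 pp.
Total hours worked: 0.42 × 0.6 = 0.252 pp.
TFP growth = 3.2 − 3.956 = -0.756%.

-0.756%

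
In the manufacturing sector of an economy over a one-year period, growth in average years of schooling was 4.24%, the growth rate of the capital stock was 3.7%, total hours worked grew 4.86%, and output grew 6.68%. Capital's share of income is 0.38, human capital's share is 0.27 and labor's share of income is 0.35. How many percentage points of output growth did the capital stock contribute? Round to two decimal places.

1.41 pp

Contribution = share × growth = 0.38 × 3.7 = 1.406 pp.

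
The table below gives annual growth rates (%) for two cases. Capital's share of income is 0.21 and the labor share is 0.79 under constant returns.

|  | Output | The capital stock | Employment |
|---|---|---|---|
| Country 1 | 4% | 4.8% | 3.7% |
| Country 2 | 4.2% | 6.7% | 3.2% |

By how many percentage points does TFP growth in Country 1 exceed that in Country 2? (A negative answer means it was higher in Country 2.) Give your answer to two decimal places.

Labor's share = 1 − 0.21 = 0.79.
Country 1: TFP = 4 − 1.008 − 2.923 = 0.069%.
Country 2: TFP = 4.2 − 1.407 − 2.528 = 0.265%.
Difference = 0.069 − (0.265) = -0.196 pp.

-0.20 percentage points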